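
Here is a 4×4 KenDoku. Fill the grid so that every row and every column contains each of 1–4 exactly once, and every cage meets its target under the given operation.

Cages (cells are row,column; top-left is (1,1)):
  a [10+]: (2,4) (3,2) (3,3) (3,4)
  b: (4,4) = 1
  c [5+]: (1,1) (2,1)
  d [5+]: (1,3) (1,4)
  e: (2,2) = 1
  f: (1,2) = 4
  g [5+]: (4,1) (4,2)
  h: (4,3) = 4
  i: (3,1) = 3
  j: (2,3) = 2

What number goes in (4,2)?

Cage f is a single given cell, which forces (1,2) = 4.
Cage e is a single given cell, which forces (2,2) = 1.
J is a freebie, so (2,3) = 2.
Cage i is a single given cell, so (3,1) = 3.
3 is placed in row 3, so (3,2) = 2.
2 is placed in column 2, which forces (4,2) = 3.
Cage h is a single given cell, leaving (4,3) = 4.
Cage b is a single given cell, leaving (4,4) = 1.
Cage c needs two cells with sum 5, so (1,1) = 1.
Cage d needs two cells with sum 5, leaving (1,3) = 3.
Cage d needs two cells with sum 5, which forces (1,4) = 2.
3 is placed in column 1, leaving (2,1) = 4.
Cage a needs sum 10, so (2,4) = 3.
Column 3 now contains 4, leaving (3,3) = 1.
1 is placed in column 4; hence (3,4) = 4.
1 is placed in row 4, which forces (4,1) = 2.
The full grid is 1 4 3 2 / 4 1 2 3 / 3 2 1 4 / 2 3 4 1.

3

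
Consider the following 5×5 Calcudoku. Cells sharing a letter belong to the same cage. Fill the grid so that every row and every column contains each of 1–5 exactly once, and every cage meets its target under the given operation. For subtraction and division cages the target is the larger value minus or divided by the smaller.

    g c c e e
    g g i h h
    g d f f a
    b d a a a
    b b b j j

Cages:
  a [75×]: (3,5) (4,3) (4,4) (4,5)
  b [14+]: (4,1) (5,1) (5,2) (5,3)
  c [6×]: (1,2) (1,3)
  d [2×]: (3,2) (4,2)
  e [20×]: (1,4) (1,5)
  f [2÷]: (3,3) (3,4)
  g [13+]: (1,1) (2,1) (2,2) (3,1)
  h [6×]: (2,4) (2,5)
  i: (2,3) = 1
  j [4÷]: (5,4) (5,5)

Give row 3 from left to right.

3 1 4 2 5

Cage i is a single given cell, leaving (2,3) = 1.
Cage a needs product 75, which forces (3,5) = 5.
Cage e needs two cells with product 20, which forces (1,4) = 5.
Column 5 now contains 5, leaving (1,5) = 4.
Column 5 already has 4, so (5,5) = 1.
The 4 cells of cage a must have product 75, leaving (4,3) = 5.
The 4 cells of cage a must have product 75, which forces (4,4) = 1.
1 is placed in column 5, which forces (4,5) = 3.
Row 5 already has 1, so (5,4) = 4.
Cage h needs two cells with product 6, so (2,4) = 3.
Column 5 already has 3, which forces (2,5) = 2.
Cage d's pair has product 2; hence (3,2) = 1.
Cage f's pair has quotient 2, leaving (3,3) = 4.
Column 4 already has 4, which forces (3,4) = 2.
Cage b has sum 14, leaving (4,1) = 4.
1 is placed in row 4, which forces (4,2) = 2.
Cage g needs sum 13, so (1,1) = 1.
2 is placed in column 2; hence (1,2) = 3.
The two cells of cage c must have product 6, so (1,3) = 2.
Column 1 now contains 4, so (2,1) = 5.
The 4 cells of cage g must have sum 13; hence (2,2) = 4.
2 is placed in row 3, which forces (3,1) = 3.
Column 1 already has 3, so (5,1) = 2.
3 is placed in column 2, which forces (5,2) = 5.
Column 3 already has 2, so (5,3) = 3.
Completed grid: 1 3 2 5 4 / 5 4 1 3 2 / 3 1 4 2 5 / 4 2 5 1 3 / 2 5 3 4 1.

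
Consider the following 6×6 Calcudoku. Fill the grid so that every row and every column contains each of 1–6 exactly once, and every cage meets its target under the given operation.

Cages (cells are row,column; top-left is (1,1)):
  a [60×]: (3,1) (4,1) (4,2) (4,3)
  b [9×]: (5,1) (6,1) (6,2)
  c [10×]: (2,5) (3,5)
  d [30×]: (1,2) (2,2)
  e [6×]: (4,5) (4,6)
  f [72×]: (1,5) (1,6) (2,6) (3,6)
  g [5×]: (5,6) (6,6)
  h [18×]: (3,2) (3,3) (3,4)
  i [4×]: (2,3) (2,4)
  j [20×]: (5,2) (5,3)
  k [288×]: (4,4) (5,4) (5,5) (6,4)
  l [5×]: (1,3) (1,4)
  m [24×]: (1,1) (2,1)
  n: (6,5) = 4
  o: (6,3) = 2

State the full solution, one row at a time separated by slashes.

4 6 1 5 3 2 / 6 5 4 1 2 3 / 2 1 6 3 5 4 / 5 2 3 4 1 6 / 3 4 5 2 6 1 / 1 3 2 6 4 5

The 3 cells of cage b must have product 9, which forces (5,1) = 3.
Cage b needs product 9; hence (6,1) = 1.
The 3 cells of cage b must have product 9, so (6,2) = 3.
O is a freebie, so (6,3) = 2.
Cage n is a single given cell, which forces (6,5) = 4.
1 is placed in row 6, leaving (6,6) = 5.
Column 5 now contains 4, so (5,5) = 6.
5 is placed in column 6, leaving (5,6) = 1.
Row 6 now contains 4, so (6,4) = 6.
Row 2 needs a 3, and only (2,6) is open for it.
The only place for 3 in row 1 is (1,5).
3 is placed in column 5, leaving (4,5) = 1.
Cage e's pair has product 6, which forces (4,6) = 6.
Cage a needs product 60, so (3,1) = 2.
2 is placed in row 3, so (3,5) = 5.
2 is placed in row 3, so (3,6) = 4.
Cage a has product 60, which forces (4,1) = 5.
Cage a has product 60, so (4,2) = 2.
Cage a has product 60; hence (4,3) = 3.
Row 4 already has 2; hence (4,4) = 4.
4 is placed in column 4, leaving (5,4) = 2.
4 is placed in column 6, which forces (1,6) = 2.
The two cells of cage i must have product 4, leaving (2,3) = 4.
4 is placed in column 4, which forces (2,4) = 1.
5 is placed in column 5; hence (2,5) = 2.
The 3 cells of cage h must have product 18; hence (3,4) = 3.
Column 3 already has 4, which forces (5,3) = 5.
Cage m needs two cells with product 24, so (1,1) = 4.
Column 3 now contains 5, so (1,3) = 1.
1 is placed in column 4, so (1,4) = 5.
Row 2 now contains 4, leaving (2,1) = 6.
Row 2 now contains 6, so (2,2) = 5.
Column 3 already has 1, so (3,3) = 6.
Row 5 already has 5, so (5,2) = 4.
Row 1 already has 5; hence (1,2) = 6.
6 is placed in row 3, which forces (3,2) = 1.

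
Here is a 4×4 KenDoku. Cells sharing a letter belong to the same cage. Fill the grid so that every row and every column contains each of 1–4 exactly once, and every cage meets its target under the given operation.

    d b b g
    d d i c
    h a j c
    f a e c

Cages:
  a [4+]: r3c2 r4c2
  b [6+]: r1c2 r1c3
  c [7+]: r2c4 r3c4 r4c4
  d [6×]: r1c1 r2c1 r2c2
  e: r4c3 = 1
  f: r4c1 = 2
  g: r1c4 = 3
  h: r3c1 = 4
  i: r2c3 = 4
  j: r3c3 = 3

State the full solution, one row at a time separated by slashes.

1 4 2 3 / 3 2 4 1 / 4 1 3 2 / 2 3 1 4

Cage g is given; hence r1c4 = 3.
Cage i is a single given cell, which forces r2c3 = 4.
Cage h is given, which forces r3c1 = 4.
Cage j is given, which forces r3c3 = 3.
Cage f is a single given cell, leaving r4c1 = 2.
Cage e is a single given cell, so r4c3 = 1.
Row 4 now contains 1, leaving r4c4 = 4.
Column 1 now contains 2, leaving r1c1 = 1.
Cage b needs two cells with sum 6; hence r1c2 = 4.
Column 3 now contains 4; hence r1c3 = 2.
The 3 cells of cage d must have product 6; hence r2c1 = 3.
Cage d needs product 6; hence r2c2 = 2.
Row 2 now contains 2, leaving r2c4 = 1.
Row 3 already has 3, so r3c2 = 1.
Column 4 already has 1; hence r3c4 = 2.
Row 4 now contains 1; hence r4c2 = 3.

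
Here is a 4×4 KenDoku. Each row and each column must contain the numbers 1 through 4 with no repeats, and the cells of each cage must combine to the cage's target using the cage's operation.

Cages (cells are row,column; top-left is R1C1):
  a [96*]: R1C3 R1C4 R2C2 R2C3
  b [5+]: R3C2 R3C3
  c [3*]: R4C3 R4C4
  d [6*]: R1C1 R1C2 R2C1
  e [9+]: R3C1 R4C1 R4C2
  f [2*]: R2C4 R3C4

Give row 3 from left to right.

The only place for 4 in column 4 is R1C4.
Column 4 needs a 3, and only R4C4 is open for it.
Row 4 already has 3, so R4C3 = 1.
Cage e has sum 9, leaving R3C1 = 3.
Cage d needs product 6, leaving R1C2 = 3.
Row 1 already has 3, which forces R1C3 = 2.
Cage b's pair has sum 5, so R3C2 = 1.
Cage b needs two cells with sum 5, which forces R3C3 = 4.
Row 3 now contains 1; hence R3C4 = 2.
Row 1 already has 2, which forces R1C1 = 1.
Cage d needs product 6, leaving R2C1 = 2.
Cage a needs product 96, leaving R2C2 = 4.
Column 3 now contains 4, so R2C3 = 3.
Column 4 now contains 2, leaving R2C4 = 1.
Column 1 now contains 2; hence R4C1 = 4.
4 is placed in column 2, leaving R4C2 = 2.
Filled in: 1 3 2 4 / 2 4 3 1 / 3 1 4 2 / 4 2 1 3.

3 1 4 2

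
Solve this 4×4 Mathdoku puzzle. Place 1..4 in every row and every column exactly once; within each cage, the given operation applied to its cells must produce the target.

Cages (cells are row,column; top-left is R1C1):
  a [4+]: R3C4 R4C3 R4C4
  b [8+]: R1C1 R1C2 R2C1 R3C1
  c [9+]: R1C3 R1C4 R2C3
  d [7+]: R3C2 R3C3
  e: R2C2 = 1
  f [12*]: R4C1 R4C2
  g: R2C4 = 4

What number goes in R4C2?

3

Cage e is a single given cell, which forces R2C2 = 1.
Cage g is a single given cell, which forces R2C4 = 4.
Cage a has sum 4, so R3C4 = 1.
Cage a needs sum 4; hence R4C3 = 1.
Cage a has sum 4, leaving R4C4 = 2.
Cage b has sum 8, leaving R1C1 = 1.
Column 2 already has 1, so R1C2 = 2.
The 3 cells of cage c must have sum 9, which forces R1C3 = 4.
Column 4 now contains 2, so R1C4 = 3.
The 3 cells of cage c must have sum 9, so R2C3 = 2.
Column 3 already has 4; hence R3C3 = 3.
Row 2 now contains 2, leaving R2C1 = 3.
Row 3 already has 3, so R3C1 = 2.
Row 3 already has 3, which forces R3C2 = 4.
3 is placed in column 1, so R4C1 = 4.
4 is placed in column 2; hence R4C2 = 3.
The full grid is 1 2 4 3 / 3 1 2 4 / 2 4 3 1 / 4 3 1 2.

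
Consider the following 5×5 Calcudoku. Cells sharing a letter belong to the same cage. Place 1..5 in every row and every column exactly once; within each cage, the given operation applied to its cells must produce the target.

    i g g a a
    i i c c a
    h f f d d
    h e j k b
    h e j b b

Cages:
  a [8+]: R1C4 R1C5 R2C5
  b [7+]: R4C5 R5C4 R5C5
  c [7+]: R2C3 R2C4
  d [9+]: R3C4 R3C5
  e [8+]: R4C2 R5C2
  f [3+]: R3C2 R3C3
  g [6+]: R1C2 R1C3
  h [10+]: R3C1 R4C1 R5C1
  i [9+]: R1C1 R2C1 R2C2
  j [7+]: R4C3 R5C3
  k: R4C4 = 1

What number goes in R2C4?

K is a freebie; hence R4C4 = 1.
In row 3, 3 can only go at R3C1, so R3C1 = 3.
The only place for 1 in row 5 is R5C5.
In row 1, 3 can only go at R1C4, so R1C4 = 3.
Cage a needs sum 8, which forces R1C5 = 2.
Cage a has sum 8, so R2C5 = 3.
Column 5 now contains 2, which forces R4C5 = 4.
Cage i needs sum 9, so R1C1 = 4.
The 3 cells of cage i must have sum 9, so R2C1 = 1.
Cage i has sum 9; hence R2C2 = 4.
The two cells of cage d must have sum 9, leaving R3C4 = 4.
4 is placed in column 5, which forces R3C5 = 5.
The 3 cells of cage b must have sum 7; hence R5C4 = 2.
Cage c needs two cells with sum 7, which forces R2C3 = 2.
2 is placed in column 4, so R2C4 = 5.
Column 3 now contains 2, so R3C3 = 1.
The 3 cells of cage h must have sum 10, leaving R4C1 = 2.
Column 3 now contains 2; hence R4C3 = 3.
Row 5 already has 2, which forces R5C1 = 5.
5 is placed in row 5, which forces R5C2 = 3.
5 is placed in row 5, which forces R5C3 = 4.
The two cells of cage g must have sum 6, so R1C2 = 1.
1 is placed in column 3, which forces R1C3 = 5.
Row 3 already has 1, leaving R3C2 = 2.
3 is placed in row 4, so R4C2 = 5.
The full grid is 4 1 5 3 2 / 1 4 2 5 3 / 3 2 1 4 5 / 2 5 3 1 4 / 5 3 4 2 1.

5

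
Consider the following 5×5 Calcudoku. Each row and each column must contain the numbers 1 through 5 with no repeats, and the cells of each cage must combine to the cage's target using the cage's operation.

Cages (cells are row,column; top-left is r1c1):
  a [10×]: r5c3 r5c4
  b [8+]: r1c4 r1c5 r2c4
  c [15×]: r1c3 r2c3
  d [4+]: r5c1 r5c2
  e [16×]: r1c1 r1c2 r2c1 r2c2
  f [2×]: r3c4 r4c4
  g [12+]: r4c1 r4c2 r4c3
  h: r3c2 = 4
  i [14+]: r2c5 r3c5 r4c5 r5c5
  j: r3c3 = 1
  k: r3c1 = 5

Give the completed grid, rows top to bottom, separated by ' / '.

4 2 5 3 1 / 2 1 3 4 5 / 5 4 1 2 3 / 3 5 4 1 2 / 1 3 2 5 4

Cage k is a single given cell, leaving r3c1 = 5.
H is a freebie, leaving r3c2 = 4.
Cage j is given, which forces r3c3 = 1.
1 is placed in row 3, which forces r3c4 = 2.
Row 3 already has 2, so r3c5 = 3.
Column 4 now contains 2; hence r4c4 = 1.
Column 4 now contains 2, which forces r5c4 = 5.
Cage b has sum 8, so r1c5 = 1.
Row 5 now contains 5, leaving r5c3 = 2.
Row 5 already has 2, which forces r5c5 = 4.
The 4 cells of cage e must have product 16, leaving r1c1 = 4.
Row 1 already has 1, which forces r1c2 = 2.
4 is placed in row 1, which forces r1c4 = 3.
Cage e needs product 16, which forces r2c1 = 2.
Cage e has product 16; hence r2c2 = 1.
Column 4 now contains 3, which forces r2c4 = 4.
2 is placed in row 2, which forces r2c5 = 5.
Column 1 already has 4, which forces r4c1 = 3.
Row 4 now contains 3, so r4c2 = 5.
Row 4 already has 5, leaving r4c3 = 4.
Column 5 now contains 5, so r4c5 = 2.
Column 1 already has 3, leaving r5c1 = 1.
Column 2 now contains 1; hence r5c2 = 3.
Row 1 now contains 3, which forces r1c3 = 5.
Row 2 now contains 5, which forces r2c3 = 3.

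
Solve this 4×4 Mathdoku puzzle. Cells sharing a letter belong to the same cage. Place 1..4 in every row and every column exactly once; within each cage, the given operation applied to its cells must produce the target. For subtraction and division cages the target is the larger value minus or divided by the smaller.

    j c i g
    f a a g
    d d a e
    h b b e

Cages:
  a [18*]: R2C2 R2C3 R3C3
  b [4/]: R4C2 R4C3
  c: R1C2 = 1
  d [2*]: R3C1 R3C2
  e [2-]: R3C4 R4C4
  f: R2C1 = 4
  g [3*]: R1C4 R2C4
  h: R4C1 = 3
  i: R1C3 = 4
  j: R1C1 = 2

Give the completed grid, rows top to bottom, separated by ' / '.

Cage j is a single given cell; hence R1C1 = 2.
Cage c is a single given cell; hence R1C2 = 1.
Cage i is given, leaving R1C3 = 4.
1 is placed in row 1; hence R1C4 = 3.
Cage f is given, leaving R2C1 = 4.
Cage a has product 18; hence R2C2 = 3.
Cage a needs product 18, leaving R2C3 = 2.
Column 4 now contains 3, leaving R2C4 = 1.
Column 1 now contains 2, which forces R3C1 = 1.
Column 2 now contains 1, so R3C2 = 2.
The 3 cells of cage a must have product 18, leaving R3C3 = 3.
Row 3 already has 2; hence R3C4 = 4.
Cage h is a single given cell, which forces R4C1 = 3.
Column 2 now contains 1, leaving R4C2 = 4.
Column 3 now contains 4, which forces R4C3 = 1.
Column 4 now contains 4, so R4C4 = 2.

2 1 4 3 / 4 3 2 1 / 1 2 3 4 / 3 4 1 2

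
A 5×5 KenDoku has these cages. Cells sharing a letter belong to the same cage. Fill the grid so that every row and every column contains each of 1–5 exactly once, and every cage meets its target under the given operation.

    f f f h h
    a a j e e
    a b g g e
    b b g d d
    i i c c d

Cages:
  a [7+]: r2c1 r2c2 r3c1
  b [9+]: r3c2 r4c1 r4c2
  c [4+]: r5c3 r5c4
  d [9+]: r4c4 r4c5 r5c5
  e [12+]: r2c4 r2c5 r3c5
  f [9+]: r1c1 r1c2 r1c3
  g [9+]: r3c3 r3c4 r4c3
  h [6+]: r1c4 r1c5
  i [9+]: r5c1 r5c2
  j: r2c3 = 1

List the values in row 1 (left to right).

3 2 4 5 1

J is a freebie; hence r2c3 = 1.
Column 3 now contains 1, leaving r5c3 = 3.
Row 5 already has 3, which forces r5c4 = 1.
The only place for 2 in row 5 is r5c5.
Column 5 needs a 1, and only r1c5 is open for it.
Cage h's pair has sum 6, which forces r1c4 = 5.
Row 2 needs a 5, and only r2c5 is open for it.
In column 3, 5 can only go at r3c3, so r3c3 = 5.
Cage g needs sum 9; hence r3c4 = 2.
The 3 cells of cage g must have sum 9, which forces r4c3 = 2.
2 is placed in column 3, so r1c3 = 4.
2 is placed in row 3; hence r3c1 = 1.
Cage b has sum 9, leaving r4c2 = 1.
Row 2 needs a 3, and only r2c4 is open for it.
Cage e has sum 12, leaving r3c5 = 4.
Column 4 now contains 3, leaving r4c4 = 4.
Cage d needs sum 9, leaving r4c5 = 3.
Row 3 now contains 4; hence r3c2 = 3.
Row 4 already has 4, which forces r4c1 = 5.
5 is placed in column 1; hence r5c1 = 4.
Row 5 already has 4, which forces r5c2 = 5.
Cage f needs sum 9; hence r1c1 = 3.
Column 2 now contains 3, so r1c2 = 2.
4 is placed in column 1; hence r2c1 = 2.
Cage a needs sum 7, which forces r2c2 = 4.
Completed grid: 3 2 4 5 1 / 2 4 1 3 5 / 1 3 5 2 4 / 5 1 2 4 3 / 4 5 3 1 2.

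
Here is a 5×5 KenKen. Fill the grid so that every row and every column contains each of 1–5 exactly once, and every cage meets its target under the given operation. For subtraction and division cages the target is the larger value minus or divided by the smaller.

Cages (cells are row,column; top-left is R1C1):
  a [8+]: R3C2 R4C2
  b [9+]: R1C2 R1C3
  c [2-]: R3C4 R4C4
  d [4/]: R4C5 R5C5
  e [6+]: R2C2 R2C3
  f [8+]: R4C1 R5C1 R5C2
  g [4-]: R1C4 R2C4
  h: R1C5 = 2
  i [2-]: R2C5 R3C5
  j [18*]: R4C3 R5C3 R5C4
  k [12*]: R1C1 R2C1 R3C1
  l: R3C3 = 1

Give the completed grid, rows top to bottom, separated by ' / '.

3 4 5 1 2 / 1 2 4 5 3 / 4 3 1 2 5 / 2 5 3 4 1 / 5 1 2 3 4

H is a freebie, leaving R1C5 = 2.
Cage l is a single given cell; hence R3C3 = 1.
The 3 cells of cage j must have product 18, which forces R4C3 = 3.
Cage j has product 18, so R5C3 = 2.
Cage j has product 18, leaving R5C4 = 3.
Cage a needs two cells with sum 8, which forces R3C2 = 3.
Row 3 already has 3, which forces R3C5 = 5.
The 3 cells of cage f must have sum 8, which forces R4C1 = 2.
Row 4 already has 3, which forces R4C2 = 5.
2 is placed in row 4; hence R4C4 = 4.
Row 4 now contains 4, which forces R4C5 = 1.
Column 2 already has 5, so R5C2 = 1.
Column 5 already has 1, which forces R5C5 = 4.
Column 2 already has 5, leaving R1C2 = 4.
Cage b's pair has sum 9, so R1C3 = 5.
Row 1 already has 5, which forces R1C4 = 1.
Column 2 now contains 1, so R2C2 = 2.
Cage e's pair has sum 6, which forces R2C3 = 4.
1 is placed in column 4, leaving R2C4 = 5.
Column 5 already has 1, leaving R2C5 = 3.
Row 3 already has 3, leaving R3C1 = 4.
Column 4 already has 4, leaving R3C4 = 2.
Row 5 now contains 1; hence R5C1 = 5.
1 is placed in row 1, so R1C1 = 3.
3 is placed in row 2, which forces R2C1 = 1.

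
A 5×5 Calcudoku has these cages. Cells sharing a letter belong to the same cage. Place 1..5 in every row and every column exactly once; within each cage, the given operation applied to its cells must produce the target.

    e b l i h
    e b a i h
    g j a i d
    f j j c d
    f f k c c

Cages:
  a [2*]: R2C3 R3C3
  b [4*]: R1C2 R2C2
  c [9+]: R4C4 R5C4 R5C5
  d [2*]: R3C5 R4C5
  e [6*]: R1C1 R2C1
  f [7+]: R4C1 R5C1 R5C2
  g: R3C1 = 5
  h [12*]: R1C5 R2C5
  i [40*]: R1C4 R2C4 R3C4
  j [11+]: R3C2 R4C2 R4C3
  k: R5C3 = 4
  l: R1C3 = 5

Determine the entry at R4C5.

Cage l is given; hence R1C3 = 5.
Cage g is given; hence R3C1 = 5.
K is a freebie, leaving R5C3 = 4.
The 3 cells of cage i must have product 40, leaving R2C4 = 5.
The 3 cells of cage j must have sum 11, which forces R4C2 = 5.
The only place for 1 in row 1 is R1C2.
Column 2 now contains 1, leaving R2C2 = 4.
Row 2 already has 4, which forces R2C5 = 3.
Column 2 now contains 4, leaving R3C2 = 3.
Column 2 already has 3, which forces R5C2 = 2.
2 is placed in row 5, leaving R5C5 = 5.
Cage e needs two cells with product 6, leaving R1C1 = 3.
3 is placed in column 5, which forces R1C5 = 4.
Row 2 now contains 3, so R2C1 = 2.
2 is placed in row 2, so R2C3 = 1.
Column 3 now contains 1, which forces R3C3 = 2.
2 is placed in row 3, leaving R3C4 = 4.
2 is placed in row 3, so R3C5 = 1.
Column 1 already has 2, leaving R4C1 = 4.
The 3 cells of cage j must have sum 11, which forces R4C3 = 3.
Row 4 now contains 3, so R4C4 = 1.
1 is placed in column 5, leaving R4C5 = 2.
Column 1 now contains 3, so R5C1 = 1.
Column 4 now contains 1, which forces R5C4 = 3.
4 is placed in row 1, leaving R1C4 = 2.
Filled in: 3 1 5 2 4 / 2 4 1 5 3 / 5 3 2 4 1 / 4 5 3 1 2 / 1 2 4 3 5.

2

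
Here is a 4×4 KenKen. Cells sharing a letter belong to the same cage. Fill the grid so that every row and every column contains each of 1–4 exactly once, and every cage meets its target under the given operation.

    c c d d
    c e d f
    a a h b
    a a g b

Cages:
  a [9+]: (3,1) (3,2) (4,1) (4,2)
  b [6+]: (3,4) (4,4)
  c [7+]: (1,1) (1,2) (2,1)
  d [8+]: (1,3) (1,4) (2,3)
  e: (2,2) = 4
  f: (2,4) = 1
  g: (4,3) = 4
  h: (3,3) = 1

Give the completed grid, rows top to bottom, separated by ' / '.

E is a freebie; hence (2,2) = 4.
F is a freebie; hence (2,4) = 1.
H is a freebie, which forces (3,3) = 1.
Cage g is a single given cell, so (4,3) = 4.
Row 4 now contains 4, so (4,4) = 2.
The 3 cells of cage d must have sum 8, which forces (1,3) = 2.
Cage d needs sum 8, which forces (1,4) = 3.
Cage d has sum 8, which forces (2,3) = 3.
Column 4 now contains 2, which forces (3,4) = 4.
Cage c has sum 7, so (1,1) = 4.
Row 1 already has 3; hence (1,2) = 1.
Row 2 now contains 3, so (2,1) = 2.
Column 1 already has 2, so (3,1) = 3.
Row 3 now contains 3; hence (3,2) = 2.
Column 1 now contains 3; hence (4,1) = 1.
Column 2 already has 1; hence (4,2) = 3.

4 1 2 3 / 2 4 3 1 / 3 2 1 4 / 1 3 4 2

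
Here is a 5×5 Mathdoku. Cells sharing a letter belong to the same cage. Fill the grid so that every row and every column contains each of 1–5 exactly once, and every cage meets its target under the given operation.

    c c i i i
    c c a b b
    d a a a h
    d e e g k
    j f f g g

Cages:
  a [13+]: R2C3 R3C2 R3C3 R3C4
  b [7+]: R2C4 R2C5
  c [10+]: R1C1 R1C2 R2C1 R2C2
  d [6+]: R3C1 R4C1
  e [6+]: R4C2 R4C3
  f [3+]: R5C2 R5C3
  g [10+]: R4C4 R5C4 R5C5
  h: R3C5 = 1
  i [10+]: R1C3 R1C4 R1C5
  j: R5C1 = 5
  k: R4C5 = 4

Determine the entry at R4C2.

5

Cage h is a single given cell; hence R3C5 = 1.
K is a freebie; hence R4C5 = 4.
Cage j is given, so R5C1 = 5.
Cage d needs two cells with sum 6, so R3C1 = 4.
The two cells of cage d must have sum 6, leaving R4C1 = 2.
The 4 cells of cage a must have sum 13, which forces R2C3 = 3.
Cage c needs sum 10; hence R1C1 = 3.
Row 2 now contains 3, which forces R2C1 = 1.
The 3 cells of cage i must have sum 10, so R1C5 = 5.
5 is placed in column 5; hence R2C5 = 2.
Column 5 already has 2; hence R5C5 = 3.
Row 2 already has 2; hence R2C4 = 5.
Column 4 already has 5, which forces R4C4 = 3.
Cage c needs sum 10, so R1C2 = 2.
Row 2 now contains 5, which forces R2C2 = 4.
Cage a needs sum 13, so R3C2 = 3.
The 4 cells of cage a must have sum 13; hence R3C3 = 5.
Column 4 already has 3, which forces R3C4 = 2.
5 is placed in column 3, which forces R4C3 = 1.
Column 2 now contains 2, leaving R5C2 = 1.
Column 3 now contains 1; hence R5C3 = 2.
The 3 cells of cage g must have sum 10, which forces R5C4 = 4.
Column 3 now contains 1, which forces R1C3 = 4.
4 is placed in column 4, which forces R1C4 = 1.
Row 4 now contains 1, leaving R4C2 = 5.
Filled in: 3 2 4 1 5 / 1 4 3 5 2 / 4 3 5 2 1 / 2 5 1 3 4 / 5 1 2 4 3.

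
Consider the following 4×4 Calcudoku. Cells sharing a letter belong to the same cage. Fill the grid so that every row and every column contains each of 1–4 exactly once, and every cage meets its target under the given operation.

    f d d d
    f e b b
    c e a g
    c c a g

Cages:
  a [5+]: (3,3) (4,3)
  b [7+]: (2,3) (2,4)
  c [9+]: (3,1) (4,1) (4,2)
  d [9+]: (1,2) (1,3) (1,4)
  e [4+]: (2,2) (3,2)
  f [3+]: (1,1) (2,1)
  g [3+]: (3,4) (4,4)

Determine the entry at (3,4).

Row 1 needs a 1, and only (1,1) is open for it.
Column 1 now contains 1; hence (2,1) = 2.
The 3 cells of cage c must have sum 9; hence (4,2) = 2.
2 is placed in row 4, which forces (4,4) = 1.
1 is placed in column 4, so (3,4) = 2.
Cage d needs sum 9, which forces (1,3) = 2.
Row 3 already has 2, leaving (3,3) = 1.
Cage a needs two cells with sum 5, leaving (4,3) = 4.
Cage e's pair has sum 4, so (2,2) = 1.
Column 3 already has 4, leaving (2,3) = 3.
The two cells of cage b must have sum 7, so (2,4) = 4.
The 3 cells of cage c must have sum 9, which forces (3,1) = 4.
1 is placed in row 3; hence (3,2) = 3.
Row 4 now contains 4, which forces (4,1) = 3.
3 is placed in column 2, so (1,2) = 4.
4 is placed in column 4; hence (1,4) = 3.
Filled in: 1 4 2 3 / 2 1 3 4 / 4 3 1 2 / 3 2 4 1.

2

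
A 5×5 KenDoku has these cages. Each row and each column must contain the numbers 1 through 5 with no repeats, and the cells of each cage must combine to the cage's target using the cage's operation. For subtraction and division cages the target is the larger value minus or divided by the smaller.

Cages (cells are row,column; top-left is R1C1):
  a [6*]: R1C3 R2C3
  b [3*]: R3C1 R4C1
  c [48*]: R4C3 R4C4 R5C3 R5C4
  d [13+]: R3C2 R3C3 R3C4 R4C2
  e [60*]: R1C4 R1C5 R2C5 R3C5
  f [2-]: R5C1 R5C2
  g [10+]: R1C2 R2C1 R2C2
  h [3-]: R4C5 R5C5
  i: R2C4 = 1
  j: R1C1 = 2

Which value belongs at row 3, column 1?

3

J is a freebie, so R1C1 = 2.
2 is placed in row 1, leaving R1C3 = 3.
3 is placed in column 3; hence R2C3 = 2.
Cage i is given, so R2C4 = 1.
Cage g has sum 10, leaving R1C2 = 1.
Cage e has product 60, which forces R2C5 = 3.
Cage e needs product 60; hence R3C5 = 1.
1 is placed in row 3, which forces R3C1 = 3.
Row 3 now contains 3, leaving R3C4 = 2.
Cage b's pair has product 3, leaving R4C1 = 1.
1 is placed in row 4, which forces R4C3 = 4.
4 is placed in row 4, so R4C4 = 3.
Column 3 now contains 4, which forces R5C3 = 1.
3 is placed in column 4, so R5C4 = 4.
Column 4 now contains 4, so R1C4 = 5.
Cage e needs product 60; hence R1C5 = 4.
Cage d has sum 13, leaving R3C2 = 4.
Column 3 now contains 4, leaving R3C3 = 5.
3 is placed in row 4, leaving R4C2 = 2.
Row 4 already has 2, so R4C5 = 5.
Row 5 now contains 4, which forces R5C1 = 5.
The two cells of cage f must have difference 2, leaving R5C2 = 3.
5 is placed in column 5, leaving R5C5 = 2.
Column 1 already has 5; hence R2C1 = 4.
Column 2 already has 4, so R2C2 = 5.
Filled in: 2 1 3 5 4 / 4 5 2 1 3 / 3 4 5 2 1 / 1 2 4 3 5 / 5 3 1 4 2.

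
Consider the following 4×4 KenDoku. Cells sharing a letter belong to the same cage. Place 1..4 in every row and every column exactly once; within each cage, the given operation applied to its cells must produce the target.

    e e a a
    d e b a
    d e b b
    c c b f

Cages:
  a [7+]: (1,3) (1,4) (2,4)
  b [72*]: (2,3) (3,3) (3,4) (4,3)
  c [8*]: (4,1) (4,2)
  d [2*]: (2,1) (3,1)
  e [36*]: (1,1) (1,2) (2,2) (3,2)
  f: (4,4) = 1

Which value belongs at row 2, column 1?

1

The 4 cells of cage e must have product 36; hence (1,1) = 3.
Cage b needs product 72, which forces (3,4) = 3.
Cage f is a single given cell, leaving (4,4) = 1.
Cage a has sum 7; hence (1,3) = 1.
Cage e needs product 36, leaving (2,2) = 3.
Row 1 now contains 1, leaving (1,2) = 4.
4 is placed in row 1, which forces (1,4) = 2.
Column 4 already has 2, which forces (2,4) = 4.
The 4 cells of cage e must have product 36; hence (3,2) = 1.
Column 2 already has 4; hence (4,2) = 2.
Cage b needs product 72, which forces (4,3) = 3.
Cage d needs two cells with product 2, leaving (2,1) = 1.
Row 2 now contains 4, so (2,3) = 2.
Row 3 now contains 1; hence (3,1) = 2.
The 4 cells of cage b must have product 72, leaving (3,3) = 4.
2 is placed in row 4, so (4,1) = 4.
Filled in: 3 4 1 2 / 1 3 2 4 / 2 1 4 3 / 4 2 3 1.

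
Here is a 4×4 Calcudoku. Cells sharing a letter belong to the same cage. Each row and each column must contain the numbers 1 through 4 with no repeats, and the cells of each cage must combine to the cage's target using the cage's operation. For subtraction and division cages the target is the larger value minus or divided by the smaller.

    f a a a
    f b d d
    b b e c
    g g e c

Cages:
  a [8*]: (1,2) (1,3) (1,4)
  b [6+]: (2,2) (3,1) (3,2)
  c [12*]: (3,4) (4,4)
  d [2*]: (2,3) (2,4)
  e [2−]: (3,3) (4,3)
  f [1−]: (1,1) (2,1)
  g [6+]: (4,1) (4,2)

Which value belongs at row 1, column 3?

4

Row 1 needs a 3, and only (1,1) is open for it.
The only place for 3 in row 2 is (2,2).
Row 2 needs a 4, and only (2,1) is open for it.
Column 1 already has 4, which forces (4,1) = 2.
The two cells of cage g must have sum 6; hence (4,2) = 4.
Row 4 now contains 4, leaving (4,4) = 3.
Column 1 now contains 2, so (3,1) = 1.
The 3 cells of cage b must have sum 6, so (3,2) = 2.
The two cells of cage e must have difference 2; hence (3,3) = 3.
Column 4 now contains 3, so (3,4) = 4.
Row 4 already has 3, so (4,3) = 1.
Column 2 now contains 2, which forces (1,2) = 1.
Cage a has product 8; hence (1,3) = 4.
Cage a has product 8; hence (1,4) = 2.
Column 3 already has 1, leaving (2,3) = 2.
Cage d's pair has product 2, which forces (2,4) = 1.
The full grid is 3 1 4 2 / 4 3 2 1 / 1 2 3 4 / 2 4 1 3.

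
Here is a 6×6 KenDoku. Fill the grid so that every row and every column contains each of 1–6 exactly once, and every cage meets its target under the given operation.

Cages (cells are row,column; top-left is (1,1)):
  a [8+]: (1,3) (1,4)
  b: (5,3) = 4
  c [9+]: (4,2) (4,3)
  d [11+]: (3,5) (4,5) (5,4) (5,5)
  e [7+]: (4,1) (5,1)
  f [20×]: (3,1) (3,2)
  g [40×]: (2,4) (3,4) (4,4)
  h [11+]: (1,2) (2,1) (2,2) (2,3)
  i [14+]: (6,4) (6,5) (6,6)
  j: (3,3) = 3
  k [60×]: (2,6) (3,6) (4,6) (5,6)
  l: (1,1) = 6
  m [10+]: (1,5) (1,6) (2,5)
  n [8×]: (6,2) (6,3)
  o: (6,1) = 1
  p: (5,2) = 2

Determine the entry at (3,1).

4

Cage l is given, leaving (1,1) = 6.
Cage j is given, leaving (3,3) = 3.
P is a freebie, so (5,2) = 2.
Cage b is a single given cell, which forces (5,3) = 4.
Cage o is a single given cell, so (6,1) = 1.
2 is placed in column 2; hence (6,2) = 4.
Column 3 now contains 4, leaving (6,3) = 2.
Column 3 already has 2, leaving (1,3) = 5.
The two cells of cage a must have sum 8, which forces (1,4) = 3.
Column 3 already has 5, leaving (2,3) = 1.
Cage f's pair has product 20, so (3,1) = 4.
Column 2 already has 4; hence (3,2) = 5.
Row 3 now contains 5, leaving (3,4) = 2.
Column 1 now contains 4, which forces (4,1) = 2.
Cage c needs two cells with sum 9, which forces (4,2) = 3.
Cage c's pair has sum 9; hence (4,3) = 6.
3 is placed in row 1, so (1,2) = 1.
Row 1 already has 1; hence (1,6) = 4.
Column 1 now contains 2, leaving (2,1) = 3.
Column 2 already has 3, leaving (2,2) = 6.
Cage e needs two cells with sum 7; hence (5,1) = 5.
Cage d needs sum 11; hence (5,4) = 1.
5 is placed in row 5; hence (5,5) = 3.
Row 5 now contains 3, leaving (5,6) = 6.
Row 1 already has 4, leaving (1,5) = 2.
Cage m needs sum 10, so (2,5) = 4.
Cage k needs product 60, so (2,6) = 2.
Cage d has sum 11; hence (3,5) = 6.
Column 6 already has 6, which forces (3,6) = 1.
The 4 cells of cage d must have sum 11, leaving (4,5) = 1.
The 4 cells of cage k must have product 60, so (4,6) = 5.
Column 5 already has 6, which forces (6,5) = 5.
Cage i has sum 14, so (6,6) = 3.
Row 2 now contains 4, so (2,4) = 5.
5 is placed in row 4, leaving (4,4) = 4.
5 is placed in row 6, so (6,4) = 6.
The full grid is 6 1 5 3 2 4 / 3 6 1 5 4 2 / 4 5 3 2 6 1 / 2 3 6 4 1 5 / 5 2 4 1 3 6 / 1 4 2 6 5 3.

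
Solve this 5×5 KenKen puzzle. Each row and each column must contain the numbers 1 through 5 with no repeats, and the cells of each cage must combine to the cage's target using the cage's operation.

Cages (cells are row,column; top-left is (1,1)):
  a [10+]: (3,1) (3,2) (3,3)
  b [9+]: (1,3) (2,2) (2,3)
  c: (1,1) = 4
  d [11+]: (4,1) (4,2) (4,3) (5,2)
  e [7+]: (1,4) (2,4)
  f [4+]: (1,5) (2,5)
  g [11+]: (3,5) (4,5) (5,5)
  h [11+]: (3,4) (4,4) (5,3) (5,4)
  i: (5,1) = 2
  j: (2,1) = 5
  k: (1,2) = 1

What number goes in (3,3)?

C is a freebie, which forces (1,1) = 4.
Cage k is a single given cell, so (1,2) = 1.
1 is placed in row 1, which forces (1,5) = 3.
Cage j is a single given cell, so (2,1) = 5.
Column 5 already has 3; hence (2,5) = 1.
I is a freebie, leaving (5,1) = 2.
Cage b needs sum 9, so (1,3) = 2.
Cage e needs two cells with sum 7; hence (1,4) = 5.
Cage e needs two cells with sum 7, so (2,4) = 2.
Cage h has sum 11, which forces (5,3) = 3.
The 3 cells of cage b must have sum 9, leaving (2,2) = 3.
Column 3 already has 3, leaving (2,3) = 4.
Column 3 now contains 4, so (3,3) = 5.
Cage d needs sum 11; hence (4,2) = 2.
Column 3 now contains 4, so (4,3) = 1.
Cage a has sum 10, so (3,1) = 1.
Column 2 now contains 2, so (3,2) = 4.
4 is placed in row 3, so (3,4) = 3.
Cage g needs sum 11, leaving (3,5) = 2.
Row 4 now contains 1, leaving (4,1) = 3.
3 is placed in column 4, so (4,4) = 4.
Row 4 already has 4; hence (4,5) = 5.
Cage d has sum 11, so (5,2) = 5.
4 is placed in column 4, leaving (5,4) = 1.
Column 5 already has 5; hence (5,5) = 4.
The full grid is 4 1 2 5 3 / 5 3 4 2 1 / 1 4 5 3 2 / 3 2 1 4 5 / 2 5 3 1 4.

5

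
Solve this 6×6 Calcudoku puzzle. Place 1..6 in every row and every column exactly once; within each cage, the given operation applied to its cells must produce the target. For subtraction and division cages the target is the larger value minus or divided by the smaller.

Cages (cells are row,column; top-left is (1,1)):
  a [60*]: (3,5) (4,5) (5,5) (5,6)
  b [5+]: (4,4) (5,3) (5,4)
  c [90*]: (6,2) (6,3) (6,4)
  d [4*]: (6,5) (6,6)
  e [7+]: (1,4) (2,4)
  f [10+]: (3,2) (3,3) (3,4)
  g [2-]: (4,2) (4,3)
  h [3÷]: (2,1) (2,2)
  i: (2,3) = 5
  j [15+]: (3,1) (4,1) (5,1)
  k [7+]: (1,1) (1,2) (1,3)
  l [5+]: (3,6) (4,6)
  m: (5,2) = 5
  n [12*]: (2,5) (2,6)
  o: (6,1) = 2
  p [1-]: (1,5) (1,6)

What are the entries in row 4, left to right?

Cage i is a single given cell, so (2,3) = 5.
Cage m is given, leaving (5,2) = 5.
O is a freebie, so (6,1) = 2.
Cage c needs product 90, which forces (6,4) = 5.
In column 1, 3 can only go at (2,1), so (2,1) = 3.
Cage h needs two cells with quotient 3, leaving (2,2) = 1.
In row 2, 4 can only go at (2,4), so (2,4) = 4.
The two cells of cage e must have sum 7, which forces (1,4) = 3.
Column 4 now contains 3, leaving (5,4) = 1.
The 3 cells of cage f must have sum 10; hence (3,2) = 3.
Cage f has sum 10, so (3,3) = 1.
Column 4 already has 1; hence (3,4) = 6.
Column 4 already has 1; hence (4,4) = 2.
Row 5 now contains 1, which forces (5,3) = 2.
3 is placed in column 2, which forces (6,2) = 6.
6 is placed in row 6; hence (6,3) = 3.
Cage k needs sum 7, leaving (1,1) = 1.
The 3 cells of cage k must have sum 7, so (1,2) = 2.
Column 3 already has 2, leaving (1,3) = 4.
The 4 cells of cage a must have product 60, which forces (3,5) = 5.
Column 2 already has 6; hence (4,2) = 4.
Cage g needs two cells with difference 2, so (4,3) = 6.
Cage a needs product 60, which forces (4,5) = 1.
Row 4 now contains 1, which forces (4,6) = 3.
Column 6 already has 3, so (5,6) = 4.
Column 5 already has 1, which forces (6,5) = 4.
Column 6 already has 4, leaving (6,6) = 1.
Column 5 already has 5, so (1,5) = 6.
Cage p's pair has difference 1, which forces (1,6) = 5.
6 is placed in column 5, leaving (2,5) = 2.
Row 2 now contains 2; hence (2,6) = 6.
Row 3 now contains 5, leaving (3,1) = 4.
Column 6 already has 4, so (3,6) = 2.
Row 4 now contains 6, so (4,1) = 5.
4 is placed in row 5, leaving (5,1) = 6.
4 is placed in row 5; hence (5,5) = 3.
Filled in: 1 2 4 3 6 5 / 3 1 5 4 2 6 / 4 3 1 6 5 2 / 5 4 6 2 1 3 / 6 5 2 1 3 4 / 2 6 3 5 4 1.

5 4 6 2 1 3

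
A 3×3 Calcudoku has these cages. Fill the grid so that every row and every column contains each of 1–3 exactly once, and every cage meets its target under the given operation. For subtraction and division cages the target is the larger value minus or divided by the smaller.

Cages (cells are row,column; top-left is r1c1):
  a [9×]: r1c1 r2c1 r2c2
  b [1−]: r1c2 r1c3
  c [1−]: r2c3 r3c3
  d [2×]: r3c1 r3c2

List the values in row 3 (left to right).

Cage a needs product 9, which forces r1c1 = 3.
Cage a needs product 9, so r2c1 = 1.
Cage a needs product 9; hence r2c2 = 3.
Row 2 already has 3; hence r2c3 = 2.
Column 1 now contains 1, so r3c1 = 2.
Row 3 already has 2, so r3c2 = 1.
Row 3 now contains 1, which forces r3c3 = 3.
Column 2 now contains 1; hence r1c2 = 2.
Column 3 now contains 2, leaving r1c3 = 1.
Filled in: 3 2 1 / 1 3 2 / 2 1 3.

2 1 3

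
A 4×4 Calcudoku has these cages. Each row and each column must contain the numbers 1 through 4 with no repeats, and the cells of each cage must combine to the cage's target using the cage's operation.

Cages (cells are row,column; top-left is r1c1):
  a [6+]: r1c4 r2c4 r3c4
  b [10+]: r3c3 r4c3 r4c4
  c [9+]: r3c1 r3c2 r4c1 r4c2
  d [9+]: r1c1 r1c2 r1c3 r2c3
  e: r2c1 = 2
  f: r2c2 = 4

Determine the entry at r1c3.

E is a freebie; hence r2c1 = 2.
Cage f is given, so r2c2 = 4.
In column 4, 4 can only go at r4c4, so r4c4 = 4.
Cage b has sum 10, which forces r3c3 = 4.
Row 4 now contains 4, leaving r4c3 = 2.
The 4 cells of cage c must have sum 9, which forces r3c1 = 3.
The 4 cells of cage c must have sum 9, so r3c2 = 2.
Row 3 already has 2, which forces r3c4 = 1.
Cage c has sum 9, so r4c1 = 1.
Row 4 now contains 2; hence r4c2 = 3.
3 is placed in column 1, which forces r1c1 = 4.
2 is placed in column 2, leaving r1c2 = 1.
The 4 cells of cage d must have sum 9, which forces r1c3 = 3.
Cage a has sum 6, which forces r1c4 = 2.
The 4 cells of cage d must have sum 9; hence r2c3 = 1.
Column 4 already has 1, leaving r2c4 = 3.
Completed grid: 4 1 3 2 / 2 4 1 3 / 3 2 4 1 / 1 3 2 4.

3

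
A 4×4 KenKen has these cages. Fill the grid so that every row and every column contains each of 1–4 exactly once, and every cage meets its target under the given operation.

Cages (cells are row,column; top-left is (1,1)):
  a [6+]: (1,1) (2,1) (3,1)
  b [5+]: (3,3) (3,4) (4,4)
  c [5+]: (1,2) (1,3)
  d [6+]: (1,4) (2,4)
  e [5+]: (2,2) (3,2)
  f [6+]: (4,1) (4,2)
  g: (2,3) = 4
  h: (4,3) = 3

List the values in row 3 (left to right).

Cage g is given, which forces (2,3) = 4.
4 is placed in row 2, leaving (2,4) = 2.
Cage h is given; hence (4,3) = 3.
Column 4 now contains 2; hence (4,4) = 1.
Column 4 now contains 2; hence (1,4) = 4.
The 3 cells of cage b must have sum 5; hence (3,3) = 1.
Column 4 already has 1; hence (3,4) = 3.
Row 1 now contains 4, so (1,2) = 3.
1 is placed in column 3, so (1,3) = 2.
3 is placed in column 2, so (2,2) = 1.
Row 3 now contains 3; hence (3,1) = 2.
Row 3 now contains 2, so (3,2) = 4.
Column 1 already has 2, so (4,1) = 4.
Column 2 now contains 4; hence (4,2) = 2.
3 is placed in row 1, which forces (1,1) = 1.
Row 2 now contains 1, which forces (2,1) = 3.
Filled in: 1 3 2 4 / 3 1 4 2 / 2 4 1 3 / 4 2 3 1.

2 4 1 3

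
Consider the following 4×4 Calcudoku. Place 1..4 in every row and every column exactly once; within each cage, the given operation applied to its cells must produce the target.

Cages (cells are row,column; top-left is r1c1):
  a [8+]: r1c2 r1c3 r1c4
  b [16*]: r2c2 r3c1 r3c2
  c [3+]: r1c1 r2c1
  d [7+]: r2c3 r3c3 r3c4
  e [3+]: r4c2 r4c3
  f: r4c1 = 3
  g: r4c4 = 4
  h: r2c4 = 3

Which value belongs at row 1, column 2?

3

Cage h is a single given cell, which forces r2c4 = 3.
Cage f is a single given cell, which forces r4c1 = 3.
Cage g is given, so r4c4 = 4.
Column 4 already has 4; hence r1c4 = 1.
1 is placed in column 4, which forces r3c4 = 2.
Row 1 now contains 1; hence r1c1 = 2.
Cage c needs two cells with sum 3, which forces r2c1 = 1.
Cage b needs product 16; hence r2c2 = 4.
Row 2 now contains 4, leaving r2c3 = 2.
2 is placed in row 3, leaving r3c1 = 4.
Cage b needs product 16; hence r3c2 = 1.
Row 3 already has 1, which forces r3c3 = 3.
Column 2 already has 1, leaving r4c2 = 2.
Column 3 now contains 2, which forces r4c3 = 1.
4 is placed in column 2, so r1c2 = 3.
3 is placed in column 3, so r1c3 = 4.
Filled in: 2 3 4 1 / 1 4 2 3 / 4 1 3 2 / 3 2 1 4.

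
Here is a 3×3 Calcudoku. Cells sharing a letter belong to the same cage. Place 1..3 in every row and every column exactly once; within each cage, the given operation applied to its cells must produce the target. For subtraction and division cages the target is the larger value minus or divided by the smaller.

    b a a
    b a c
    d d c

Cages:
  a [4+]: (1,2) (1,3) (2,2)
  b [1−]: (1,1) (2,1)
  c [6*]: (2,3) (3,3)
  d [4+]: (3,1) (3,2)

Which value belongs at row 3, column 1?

Cage a needs sum 4, leaving (1,2) = 2.
The 3 cells of cage a must have sum 4, which forces (1,3) = 1.
Cage a has sum 4, which forces (2,2) = 1.
1 is placed in column 2, so (3,2) = 3.
3 is placed in row 3, so (3,3) = 2.
Row 1 already has 1, so (1,1) = 3.
Cage b's pair has difference 1, leaving (2,1) = 2.
Column 3 now contains 2, so (2,3) = 3.
3 is placed in row 3, leaving (3,1) = 1.
Filled in: 3 2 1 / 2 1 3 / 1 3 2.

1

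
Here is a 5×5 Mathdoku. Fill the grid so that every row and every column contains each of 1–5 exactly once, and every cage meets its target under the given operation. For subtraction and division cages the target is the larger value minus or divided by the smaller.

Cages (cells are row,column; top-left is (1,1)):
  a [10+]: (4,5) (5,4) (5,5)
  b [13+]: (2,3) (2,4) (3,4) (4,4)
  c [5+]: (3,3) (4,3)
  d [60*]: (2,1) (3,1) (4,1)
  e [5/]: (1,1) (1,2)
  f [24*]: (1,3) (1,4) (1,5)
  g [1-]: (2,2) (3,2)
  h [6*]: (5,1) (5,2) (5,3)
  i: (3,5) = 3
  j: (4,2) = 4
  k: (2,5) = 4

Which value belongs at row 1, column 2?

5

K is a freebie; hence (2,5) = 4.
I is a freebie, so (3,5) = 3.
Cage j is given, leaving (4,2) = 4.
Column 5 now contains 3, which forces (1,5) = 2.
Cage d has product 60, so (3,1) = 4.
Row 3 now contains 4, so (3,3) = 2.
The two cells of cage g must have difference 1, which forces (2,2) = 2.
2 is placed in row 2, which forces (2,4) = 1.
2 is placed in row 3; hence (3,2) = 1.
Column 4 now contains 1, leaving (3,4) = 5.
The two cells of cage c must have sum 5, leaving (4,3) = 3.
Row 4 now contains 3, leaving (4,4) = 2.
Column 2 already has 1, leaving (5,2) = 3.
Column 3 already has 3, which forces (5,3) = 1.
Cage a has sum 10; hence (5,4) = 4.
1 is placed in row 5, so (5,5) = 5.
Cage e's pair has quotient 5, leaving (1,1) = 1.
Column 2 already has 1, leaving (1,2) = 5.
Column 3 already has 3, so (1,3) = 4.
Column 4 already has 4, so (1,4) = 3.
Cage d has product 60, which forces (2,1) = 3.
Column 3 already has 3, so (2,3) = 5.
Row 4 now contains 3; hence (4,1) = 5.
Column 5 already has 5, which forces (4,5) = 1.
1 is placed in row 5; hence (5,1) = 2.
Filled in: 1 5 4 3 2 / 3 2 5 1 4 / 4 1 2 5 3 / 5 4 3 2 1 / 2 3 1 4 5.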